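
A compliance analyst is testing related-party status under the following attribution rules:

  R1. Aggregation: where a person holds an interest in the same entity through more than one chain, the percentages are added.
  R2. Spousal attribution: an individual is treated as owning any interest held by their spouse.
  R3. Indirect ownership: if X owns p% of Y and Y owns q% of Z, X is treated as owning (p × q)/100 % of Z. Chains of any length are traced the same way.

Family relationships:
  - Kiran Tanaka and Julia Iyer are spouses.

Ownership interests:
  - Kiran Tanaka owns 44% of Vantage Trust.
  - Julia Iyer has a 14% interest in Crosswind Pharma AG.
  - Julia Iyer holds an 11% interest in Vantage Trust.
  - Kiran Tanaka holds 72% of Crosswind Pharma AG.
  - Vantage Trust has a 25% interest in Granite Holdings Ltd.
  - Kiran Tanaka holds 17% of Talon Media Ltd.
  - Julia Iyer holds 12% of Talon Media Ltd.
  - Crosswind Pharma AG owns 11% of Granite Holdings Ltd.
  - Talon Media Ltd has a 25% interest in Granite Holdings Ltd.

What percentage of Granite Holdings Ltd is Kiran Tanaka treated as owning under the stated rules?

By spousal attribution (R2), Kiran Tanaka is treated as also owning Julia Iyer's interest in Crosswind Pharma AG, giving 72% + 14% = 86%.
By spousal attribution (R2), Kiran Tanaka is treated as also owning Julia Iyer's interest in Talon Media Ltd, giving 17% + 12% = 29%.
By spousal attribution (R2), Kiran Tanaka is treated as also owning Julia Iyer's interest in Vantage Trust, giving 44% + 11% = 55%.
Chain via Crosswind Pharma AG (R3): 86% × 11% = 9.46% of Granite Holdings Ltd.
Chain via Talon Media Ltd (R3): 29% × 25% = 7.25% of Granite Holdings Ltd.
Chain via Vantage Trust (R3): 55% × 25% = 13.75% of Granite Holdings Ltd.
Aggregating (R1): 9.46% + 7.25% + 13.75% = 30.46%.

30.46%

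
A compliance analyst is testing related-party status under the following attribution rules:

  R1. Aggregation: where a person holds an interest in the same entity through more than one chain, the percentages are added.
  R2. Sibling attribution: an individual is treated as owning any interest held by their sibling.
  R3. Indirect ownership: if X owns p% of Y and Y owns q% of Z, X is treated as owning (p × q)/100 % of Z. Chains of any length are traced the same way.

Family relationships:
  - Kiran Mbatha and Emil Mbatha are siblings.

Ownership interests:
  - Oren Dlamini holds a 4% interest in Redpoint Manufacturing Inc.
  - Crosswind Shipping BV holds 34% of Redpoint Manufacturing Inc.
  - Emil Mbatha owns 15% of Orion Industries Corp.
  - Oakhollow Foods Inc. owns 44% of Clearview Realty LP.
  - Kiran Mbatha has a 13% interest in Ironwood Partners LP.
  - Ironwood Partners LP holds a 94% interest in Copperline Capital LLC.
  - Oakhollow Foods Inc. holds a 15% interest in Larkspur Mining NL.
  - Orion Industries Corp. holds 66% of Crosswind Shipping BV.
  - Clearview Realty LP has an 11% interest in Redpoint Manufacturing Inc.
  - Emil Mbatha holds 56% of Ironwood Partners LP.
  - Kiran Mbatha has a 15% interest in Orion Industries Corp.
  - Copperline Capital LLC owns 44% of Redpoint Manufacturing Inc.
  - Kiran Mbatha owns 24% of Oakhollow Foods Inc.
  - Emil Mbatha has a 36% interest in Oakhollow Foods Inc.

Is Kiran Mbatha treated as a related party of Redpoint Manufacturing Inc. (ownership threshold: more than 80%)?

By sibling attribution (R2), Kiran Mbatha is treated as also owning Emil Mbatha's interest in Orion Industries Corp, giving 15% + 15% = 30%.
By sibling attribution (R2), Kiran Mbatha is treated as also owning Emil Mbatha's interest in Ironwood Partners LP, giving 13% + 56% = 69%.
By sibling attribution (R2), Kiran Mbatha is treated as also owning Emil Mbatha's interest in Oakhollow Foods Inc, giving 24% + 36% = 60%.
Chain via Orion Industries Corp. → Crosswind Shipping BV (R3): 30% × 66% × 34% = 6.732% of Redpoint Manufacturing Inc.
Chain via Ironwood Partners LP → Copperline Capital LLC (R3): 69% × 94% × 44% = 28.5384% of Redpoint Manufacturing Inc.
Chain via Oakhollow Foods Inc. → Clearview Realty LP (R3): 60% × 44% × 11% = 2.904% of Redpoint Manufacturing Inc.
Aggregating (R1): 6.732% + 28.5384% + 2.904% = 38.1744%.
38.1744% does not exceed the 80% threshold, so Kiran is not a related party to Redpoint Manufacturing Inc.

No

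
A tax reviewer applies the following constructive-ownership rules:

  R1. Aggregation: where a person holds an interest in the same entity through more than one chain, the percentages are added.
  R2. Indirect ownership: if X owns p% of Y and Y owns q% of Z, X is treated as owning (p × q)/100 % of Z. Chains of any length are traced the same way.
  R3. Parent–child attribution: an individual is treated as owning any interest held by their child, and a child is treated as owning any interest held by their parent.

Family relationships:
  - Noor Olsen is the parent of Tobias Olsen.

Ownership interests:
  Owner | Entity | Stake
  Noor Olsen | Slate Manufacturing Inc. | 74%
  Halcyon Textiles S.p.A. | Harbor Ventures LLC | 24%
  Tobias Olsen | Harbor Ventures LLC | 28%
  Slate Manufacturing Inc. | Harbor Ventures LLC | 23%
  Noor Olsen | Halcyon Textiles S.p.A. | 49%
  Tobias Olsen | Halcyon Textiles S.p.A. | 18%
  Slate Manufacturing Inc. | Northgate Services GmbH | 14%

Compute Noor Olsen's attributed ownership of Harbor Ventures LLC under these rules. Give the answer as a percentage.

By parent–child attribution (R3), Noor Olsen is treated as also owning Tobias Olsen's interest in Halcyon Textiles S.p.A, giving 49% + 18% = 67%.
By parent–child attribution (R3), Noor Olsen is treated as owning Tobias Olsen's 28% interest in Harbor Ventures LLC.
Chain via Halcyon Textiles S.p.A. (R2): 67% × 24% = 16.08% of Harbor Ventures LLC.
Chain via Slate Manufacturing Inc. (R2): 74% × 23% = 17.02% of Harbor Ventures LLC.
Direct interest in Harbor Ventures LLC: 28%.
Aggregating (R1): 16.08% + 17.02% + 28% = 61.1%.

61.1%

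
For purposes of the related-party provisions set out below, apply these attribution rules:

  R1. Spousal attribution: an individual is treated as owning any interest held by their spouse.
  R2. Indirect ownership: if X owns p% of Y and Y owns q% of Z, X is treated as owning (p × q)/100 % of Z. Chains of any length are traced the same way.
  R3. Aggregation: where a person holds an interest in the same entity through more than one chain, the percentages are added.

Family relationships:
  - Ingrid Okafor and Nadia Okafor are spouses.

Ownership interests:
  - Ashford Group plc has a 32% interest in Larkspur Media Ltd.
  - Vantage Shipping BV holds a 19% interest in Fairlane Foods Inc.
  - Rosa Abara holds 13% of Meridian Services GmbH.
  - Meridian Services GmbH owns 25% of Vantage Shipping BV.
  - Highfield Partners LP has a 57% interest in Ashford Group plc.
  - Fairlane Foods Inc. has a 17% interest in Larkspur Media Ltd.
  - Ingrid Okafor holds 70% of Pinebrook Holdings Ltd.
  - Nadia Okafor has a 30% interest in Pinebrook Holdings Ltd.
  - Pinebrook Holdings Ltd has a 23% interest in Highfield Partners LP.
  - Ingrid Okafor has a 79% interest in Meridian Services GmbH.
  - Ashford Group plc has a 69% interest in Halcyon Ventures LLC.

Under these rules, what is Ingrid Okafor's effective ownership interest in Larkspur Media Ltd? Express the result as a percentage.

4.833125%

By spousal attribution (R1), Ingrid Okafor is treated as also owning Nadia Okafor's interest in Pinebrook Holdings Ltd, giving 70% + 30% = 100%.
Chain via Meridian Services GmbH → Vantage Shipping BV → Fairlane Foods Inc. (R2): 79% × 25% × 19% × 17% = 0.637925% of Larkspur Media Ltd.
Chain via Pinebrook Holdings Ltd → Highfield Partners LP → Ashford Group plc (R2): 100% × 23% × 57% × 32% = 4.1952% of Larkspur Media Ltd.
Aggregating (R3): 0.637925% + 4.1952% = 4.833125%.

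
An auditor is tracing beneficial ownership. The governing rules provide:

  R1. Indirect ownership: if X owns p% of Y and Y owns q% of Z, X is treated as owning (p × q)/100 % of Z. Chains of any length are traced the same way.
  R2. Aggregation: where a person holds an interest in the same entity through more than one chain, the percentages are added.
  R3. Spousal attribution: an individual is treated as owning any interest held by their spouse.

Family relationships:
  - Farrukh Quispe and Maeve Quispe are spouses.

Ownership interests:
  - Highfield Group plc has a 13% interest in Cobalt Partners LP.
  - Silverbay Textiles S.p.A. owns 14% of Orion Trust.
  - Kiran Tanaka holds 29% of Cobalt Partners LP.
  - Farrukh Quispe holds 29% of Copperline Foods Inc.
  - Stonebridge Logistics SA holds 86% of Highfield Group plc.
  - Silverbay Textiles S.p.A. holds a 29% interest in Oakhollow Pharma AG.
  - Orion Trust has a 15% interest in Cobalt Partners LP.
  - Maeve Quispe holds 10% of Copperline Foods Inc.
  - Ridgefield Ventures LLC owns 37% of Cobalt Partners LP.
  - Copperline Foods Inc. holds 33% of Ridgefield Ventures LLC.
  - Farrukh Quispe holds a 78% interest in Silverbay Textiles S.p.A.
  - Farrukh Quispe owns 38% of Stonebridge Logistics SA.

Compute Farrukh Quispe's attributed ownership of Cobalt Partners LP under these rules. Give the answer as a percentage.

10.6483%

By spousal attribution (R3), Farrukh Quispe is treated as also owning Maeve Quispe's interest in Copperline Foods Inc, giving 29% + 10% = 39%.
Chain via Copperline Foods Inc. → Ridgefield Ventures LLC (R1): 39% × 33% × 37% = 4.7619% of Cobalt Partners LP.
Chain via Silverbay Textiles S.p.A. → Orion Trust (R1): 78% × 14% × 15% = 1.638% of Cobalt Partners LP.
Chain via Stonebridge Logistics SA → Highfield Group plc (R1): 38% × 86% × 13% = 4.2484% of Cobalt Partners LP.
Aggregating (R2): 4.7619% + 1.638% + 4.2484% = 10.6483%.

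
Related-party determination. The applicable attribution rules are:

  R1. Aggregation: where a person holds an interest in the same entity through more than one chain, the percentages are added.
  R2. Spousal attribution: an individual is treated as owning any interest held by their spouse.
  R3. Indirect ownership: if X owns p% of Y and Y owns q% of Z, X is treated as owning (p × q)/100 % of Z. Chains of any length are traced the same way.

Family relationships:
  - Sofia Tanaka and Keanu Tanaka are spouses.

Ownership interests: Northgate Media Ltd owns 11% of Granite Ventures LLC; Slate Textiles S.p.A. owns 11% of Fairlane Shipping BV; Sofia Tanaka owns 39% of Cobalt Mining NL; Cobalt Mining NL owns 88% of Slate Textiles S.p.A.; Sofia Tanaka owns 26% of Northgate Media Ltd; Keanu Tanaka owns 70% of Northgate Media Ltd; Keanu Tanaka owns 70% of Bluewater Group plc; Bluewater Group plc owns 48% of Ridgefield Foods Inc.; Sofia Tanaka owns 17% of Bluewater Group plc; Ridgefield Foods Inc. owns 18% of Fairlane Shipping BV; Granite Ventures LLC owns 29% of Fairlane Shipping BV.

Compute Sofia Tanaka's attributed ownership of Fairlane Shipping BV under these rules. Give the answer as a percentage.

14.3544%

By spousal attribution (R2), Sofia Tanaka is treated as also owning Keanu Tanaka's interest in Bluewater Group plc, giving 17% + 70% = 87%.
By spousal attribution (R2), Sofia Tanaka is treated as also owning Keanu Tanaka's interest in Northgate Media Ltd, giving 26% + 70% = 96%.
Chain via Cobalt Mining NL → Slate Textiles S.p.A. (R3): 39% × 88% × 11% = 3.7752% of Fairlane Shipping BV.
Chain via Bluewater Group plc → Ridgefield Foods Inc. (R3): 87% × 48% × 18% = 7.5168% of Fairlane Shipping BV.
Chain via Northgate Media Ltd → Granite Ventures LLC (R3): 96% × 11% × 29% = 3.0624% of Fairlane Shipping BV.
Aggregating (R1): 3.7752% + 7.5168% + 3.0624% = 14.3544%.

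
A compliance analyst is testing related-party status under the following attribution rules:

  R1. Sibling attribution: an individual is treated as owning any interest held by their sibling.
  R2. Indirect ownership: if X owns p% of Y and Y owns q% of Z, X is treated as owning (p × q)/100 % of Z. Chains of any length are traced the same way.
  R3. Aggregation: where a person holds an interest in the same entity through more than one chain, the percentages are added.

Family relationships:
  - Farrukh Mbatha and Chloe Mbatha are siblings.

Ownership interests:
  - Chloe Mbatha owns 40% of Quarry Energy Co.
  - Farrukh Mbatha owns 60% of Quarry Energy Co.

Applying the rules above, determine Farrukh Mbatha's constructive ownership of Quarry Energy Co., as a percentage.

By sibling attribution (R1), Farrukh Mbatha is treated as also owning Chloe Mbatha's interest in Quarry Energy Co, giving 60% + 40% = 100%.
Direct interest in Quarry Energy Co: 100%.

100%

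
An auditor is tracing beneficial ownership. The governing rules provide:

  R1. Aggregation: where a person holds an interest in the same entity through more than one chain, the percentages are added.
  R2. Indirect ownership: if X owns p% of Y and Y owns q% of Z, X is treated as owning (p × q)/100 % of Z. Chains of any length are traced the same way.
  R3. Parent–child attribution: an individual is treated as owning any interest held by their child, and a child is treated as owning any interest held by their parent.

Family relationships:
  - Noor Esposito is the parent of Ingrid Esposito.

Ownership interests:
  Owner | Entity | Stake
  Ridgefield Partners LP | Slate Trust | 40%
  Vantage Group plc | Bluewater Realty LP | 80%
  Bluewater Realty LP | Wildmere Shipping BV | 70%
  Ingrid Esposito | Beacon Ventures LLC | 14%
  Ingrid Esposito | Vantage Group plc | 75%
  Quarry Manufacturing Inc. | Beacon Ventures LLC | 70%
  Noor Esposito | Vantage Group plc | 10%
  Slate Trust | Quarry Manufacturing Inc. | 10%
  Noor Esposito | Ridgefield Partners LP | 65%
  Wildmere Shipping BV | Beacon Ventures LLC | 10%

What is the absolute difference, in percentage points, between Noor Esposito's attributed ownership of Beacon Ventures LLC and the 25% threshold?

By parent–child attribution (R3), Noor Esposito is treated as also owning Ingrid Esposito's interest in Vantage Group plc, giving 10% + 75% = 85%.
By parent–child attribution (R3), Noor Esposito is treated as owning Ingrid Esposito's 14% interest in Beacon Ventures LLC.
Chain via Ridgefield Partners LP → Slate Trust → Quarry Manufacturing Inc. (R2): 65% × 40% × 10% × 70% = 1.82% of Beacon Ventures LLC.
Chain via Vantage Group plc → Bluewater Realty LP → Wildmere Shipping BV (R2): 85% × 80% × 70% × 10% = 4.76% of Beacon Ventures LLC.
Direct interest in Beacon Ventures LLC: 14%.
Aggregating (R1): 1.82% + 4.76% + 14% = 20.58%.
20.58% falls short of the 25% threshold by 4.42 percentage points.

4.42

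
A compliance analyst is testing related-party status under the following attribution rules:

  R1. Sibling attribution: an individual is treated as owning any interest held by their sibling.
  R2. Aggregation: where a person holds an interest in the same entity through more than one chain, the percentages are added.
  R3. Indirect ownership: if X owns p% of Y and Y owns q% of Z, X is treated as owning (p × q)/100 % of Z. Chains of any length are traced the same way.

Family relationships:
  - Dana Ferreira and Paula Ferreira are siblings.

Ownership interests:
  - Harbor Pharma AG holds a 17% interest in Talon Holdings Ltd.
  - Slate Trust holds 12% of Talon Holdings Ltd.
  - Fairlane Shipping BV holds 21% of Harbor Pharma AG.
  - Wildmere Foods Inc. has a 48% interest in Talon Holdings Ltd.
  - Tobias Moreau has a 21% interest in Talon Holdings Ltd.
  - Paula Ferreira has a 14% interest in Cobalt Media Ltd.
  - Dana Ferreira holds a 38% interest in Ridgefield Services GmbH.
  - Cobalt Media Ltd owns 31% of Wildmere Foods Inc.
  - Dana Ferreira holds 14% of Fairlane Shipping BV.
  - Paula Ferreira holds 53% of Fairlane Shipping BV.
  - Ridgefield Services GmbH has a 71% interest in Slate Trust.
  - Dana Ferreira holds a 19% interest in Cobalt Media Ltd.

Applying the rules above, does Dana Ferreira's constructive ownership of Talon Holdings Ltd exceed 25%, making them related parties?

By sibling attribution (R1), Dana Ferreira is treated as also owning Paula Ferreira's interest in Fairlane Shipping BV, giving 14% + 53% = 67%.
By sibling attribution (R1), Dana Ferreira is treated as also owning Paula Ferreira's interest in Cobalt Media Ltd, giving 19% + 14% = 33%.
Chain via Fairlane Shipping BV → Harbor Pharma AG (R3): 67% × 21% × 17% = 2.3919% of Talon Holdings Ltd.
Chain via Cobalt Media Ltd → Wildmere Foods Inc. (R3): 33% × 31% × 48% = 4.9104% of Talon Holdings Ltd.
Chain via Ridgefield Services GmbH → Slate Trust (R3): 38% × 71% × 12% = 3.2376% of Talon Holdings Ltd.
Aggregating (R2): 2.3919% + 4.9104% + 3.2376% = 10.5399%.
10.5399% does not exceed the 25% threshold, so Dana is not a related party to Talon Holdings Ltd.

No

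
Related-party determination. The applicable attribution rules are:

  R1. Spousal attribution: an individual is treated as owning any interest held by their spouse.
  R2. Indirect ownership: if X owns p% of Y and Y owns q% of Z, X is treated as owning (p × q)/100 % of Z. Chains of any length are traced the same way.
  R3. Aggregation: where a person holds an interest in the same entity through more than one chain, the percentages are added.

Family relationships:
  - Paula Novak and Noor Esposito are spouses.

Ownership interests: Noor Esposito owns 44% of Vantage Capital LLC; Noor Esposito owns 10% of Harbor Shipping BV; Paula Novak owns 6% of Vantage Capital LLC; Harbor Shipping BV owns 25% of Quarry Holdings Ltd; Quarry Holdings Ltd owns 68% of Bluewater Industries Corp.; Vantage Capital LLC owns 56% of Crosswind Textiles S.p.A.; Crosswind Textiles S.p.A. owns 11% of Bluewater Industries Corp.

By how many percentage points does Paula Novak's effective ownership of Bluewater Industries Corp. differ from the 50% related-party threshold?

45.22

By spousal attribution (R1), Paula Novak is treated as also owning Noor Esposito's interest in Vantage Capital LLC, giving 6% + 44% = 50%.
By spousal attribution (R1), Paula Novak is treated as owning Noor Esposito's 10% interest in Harbor Shipping BV.
Chain via Vantage Capital LLC → Crosswind Textiles S.p.A. (R2): 50% × 56% × 11% = 3.08% of Bluewater Industries Corp.
Chain via Harbor Shipping BV → Quarry Holdings Ltd (R2): 10% × 25% × 68% = 1.7% of Bluewater Industries Corp.
Aggregating (R3): 3.08% + 1.7% = 4.78%.
4.78% falls short of the 50% threshold by 45.22 percentage points.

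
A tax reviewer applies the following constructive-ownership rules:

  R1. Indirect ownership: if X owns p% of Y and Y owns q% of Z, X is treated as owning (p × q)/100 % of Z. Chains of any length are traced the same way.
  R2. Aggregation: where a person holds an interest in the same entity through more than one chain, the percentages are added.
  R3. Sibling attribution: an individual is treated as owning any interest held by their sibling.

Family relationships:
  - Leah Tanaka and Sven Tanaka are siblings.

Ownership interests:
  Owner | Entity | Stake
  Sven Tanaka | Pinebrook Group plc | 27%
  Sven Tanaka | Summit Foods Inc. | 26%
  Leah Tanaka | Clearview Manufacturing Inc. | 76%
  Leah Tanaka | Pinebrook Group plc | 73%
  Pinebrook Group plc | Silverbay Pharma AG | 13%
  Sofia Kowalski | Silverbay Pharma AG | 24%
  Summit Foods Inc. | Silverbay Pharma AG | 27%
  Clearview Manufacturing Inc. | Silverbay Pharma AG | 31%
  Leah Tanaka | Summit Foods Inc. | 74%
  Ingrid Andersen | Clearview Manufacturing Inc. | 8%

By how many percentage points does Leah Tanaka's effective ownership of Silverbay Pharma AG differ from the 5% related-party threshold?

By sibling attribution (R3), Leah Tanaka is treated as also owning Sven Tanaka's interest in Pinebrook Group plc, giving 73% + 27% = 100%.
By sibling attribution (R3), Leah Tanaka is treated as also owning Sven Tanaka's interest in Summit Foods Inc, giving 74% + 26% = 100%.
Chain via Pinebrook Group plc (R1): 100% × 13% = 13% of Silverbay Pharma AG.
Chain via Clearview Manufacturing Inc. (R1): 76% × 31% = 23.56% of Silverbay Pharma AG.
Chain via Summit Foods Inc. (R1): 100% × 27% = 27% of Silverbay Pharma AG.
Aggregating (R2): 13% + 23.56% + 27% = 63.56%.
63.56% exceeds the 5% threshold by 58.56 percentage points.

58.56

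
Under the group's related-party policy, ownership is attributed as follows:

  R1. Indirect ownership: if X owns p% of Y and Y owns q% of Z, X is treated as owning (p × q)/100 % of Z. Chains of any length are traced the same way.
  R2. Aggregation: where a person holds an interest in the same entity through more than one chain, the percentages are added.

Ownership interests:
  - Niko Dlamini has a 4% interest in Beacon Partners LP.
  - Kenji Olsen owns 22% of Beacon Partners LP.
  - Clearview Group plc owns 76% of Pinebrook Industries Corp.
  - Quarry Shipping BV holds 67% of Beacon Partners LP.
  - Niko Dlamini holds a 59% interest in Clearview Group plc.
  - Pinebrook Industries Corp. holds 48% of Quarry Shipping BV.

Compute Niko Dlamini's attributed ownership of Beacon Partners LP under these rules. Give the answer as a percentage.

18.420544%

Chain via Clearview Group plc → Pinebrook Industries Corp. → Quarry Shipping BV (R1): 59% × 76% × 48% × 67% = 14.420544% of Beacon Partners LP.
Direct interest in Beacon Partners LP: 4%.
Aggregating (R2): 14.420544% + 4% = 18.420544%.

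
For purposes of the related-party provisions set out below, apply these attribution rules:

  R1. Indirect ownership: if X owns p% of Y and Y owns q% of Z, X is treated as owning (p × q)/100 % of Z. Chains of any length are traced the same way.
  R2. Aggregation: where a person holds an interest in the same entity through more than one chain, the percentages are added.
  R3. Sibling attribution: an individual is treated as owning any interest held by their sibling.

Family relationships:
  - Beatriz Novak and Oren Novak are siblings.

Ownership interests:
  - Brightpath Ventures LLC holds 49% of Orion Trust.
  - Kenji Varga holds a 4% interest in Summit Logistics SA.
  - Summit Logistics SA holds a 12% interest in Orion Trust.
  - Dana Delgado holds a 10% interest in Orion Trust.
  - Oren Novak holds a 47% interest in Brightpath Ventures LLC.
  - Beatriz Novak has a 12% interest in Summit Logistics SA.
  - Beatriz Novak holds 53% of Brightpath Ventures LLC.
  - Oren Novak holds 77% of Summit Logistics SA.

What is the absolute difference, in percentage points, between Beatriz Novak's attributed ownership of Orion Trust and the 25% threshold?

By sibling attribution (R3), Beatriz Novak is treated as also owning Oren Novak's interest in Summit Logistics SA, giving 12% + 77% = 89%.
By sibling attribution (R3), Beatriz Novak is treated as also owning Oren Novak's interest in Brightpath Ventures LLC, giving 53% + 47% = 100%.
Chain via Summit Logistics SA (R1): 89% × 12% = 10.68% of Orion Trust.
Chain via Brightpath Ventures LLC (R1): 100% × 49% = 49% of Orion Trust.
Aggregating (R2): 10.68% + 49% = 59.68%.
59.68% exceeds the 25% threshold by 34.68 percentage points.

34.68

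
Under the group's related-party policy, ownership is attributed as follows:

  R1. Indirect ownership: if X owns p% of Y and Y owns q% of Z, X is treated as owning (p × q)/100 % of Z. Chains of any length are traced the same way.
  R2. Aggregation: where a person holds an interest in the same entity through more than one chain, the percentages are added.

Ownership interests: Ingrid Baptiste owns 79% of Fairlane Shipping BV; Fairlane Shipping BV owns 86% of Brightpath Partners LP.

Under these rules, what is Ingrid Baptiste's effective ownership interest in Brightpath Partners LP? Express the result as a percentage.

67.94%

Chain via Fairlane Shipping BV (R1): 79% × 86% = 67.94% of Brightpath Partners LP.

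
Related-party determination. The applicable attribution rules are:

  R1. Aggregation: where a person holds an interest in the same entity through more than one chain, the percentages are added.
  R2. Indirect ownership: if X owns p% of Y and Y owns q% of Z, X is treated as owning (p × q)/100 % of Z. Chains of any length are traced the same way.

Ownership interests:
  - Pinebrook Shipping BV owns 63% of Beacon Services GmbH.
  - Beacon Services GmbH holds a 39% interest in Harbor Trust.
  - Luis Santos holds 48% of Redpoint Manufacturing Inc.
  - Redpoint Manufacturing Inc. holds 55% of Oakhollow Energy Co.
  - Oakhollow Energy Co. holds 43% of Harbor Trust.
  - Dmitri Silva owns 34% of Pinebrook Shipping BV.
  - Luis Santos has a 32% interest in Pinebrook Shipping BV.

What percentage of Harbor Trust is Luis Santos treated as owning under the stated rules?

19.2144%

Chain via Pinebrook Shipping BV → Beacon Services GmbH (R2): 32% × 63% × 39% = 7.8624% of Harbor Trust.
Chain via Redpoint Manufacturing Inc. → Oakhollow Energy Co. (R2): 48% × 55% × 43% = 11.352% of Harbor Trust.
Aggregating (R1): 7.8624% + 11.352% = 19.2144%.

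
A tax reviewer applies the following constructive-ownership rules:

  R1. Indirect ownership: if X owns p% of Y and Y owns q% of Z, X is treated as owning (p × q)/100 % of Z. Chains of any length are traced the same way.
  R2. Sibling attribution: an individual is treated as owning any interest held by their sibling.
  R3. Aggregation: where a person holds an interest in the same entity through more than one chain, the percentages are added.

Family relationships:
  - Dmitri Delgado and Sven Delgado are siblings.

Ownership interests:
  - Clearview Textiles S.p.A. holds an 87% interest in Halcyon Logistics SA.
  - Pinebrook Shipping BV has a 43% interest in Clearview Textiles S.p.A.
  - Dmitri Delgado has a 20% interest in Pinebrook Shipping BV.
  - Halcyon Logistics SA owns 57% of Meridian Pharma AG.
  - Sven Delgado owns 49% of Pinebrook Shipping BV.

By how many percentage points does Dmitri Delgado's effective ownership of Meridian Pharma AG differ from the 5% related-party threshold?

By sibling attribution (R2), Dmitri Delgado is treated as also owning Sven Delgado's interest in Pinebrook Shipping BV, giving 20% + 49% = 69%.
Chain via Pinebrook Shipping BV → Clearview Textiles S.p.A. → Halcyon Logistics SA (R1): 69% × 43% × 87% × 57% = 14.713353% of Meridian Pharma AG.
14.713353% exceeds the 5% threshold by 9.713353 percentage points.

9.713353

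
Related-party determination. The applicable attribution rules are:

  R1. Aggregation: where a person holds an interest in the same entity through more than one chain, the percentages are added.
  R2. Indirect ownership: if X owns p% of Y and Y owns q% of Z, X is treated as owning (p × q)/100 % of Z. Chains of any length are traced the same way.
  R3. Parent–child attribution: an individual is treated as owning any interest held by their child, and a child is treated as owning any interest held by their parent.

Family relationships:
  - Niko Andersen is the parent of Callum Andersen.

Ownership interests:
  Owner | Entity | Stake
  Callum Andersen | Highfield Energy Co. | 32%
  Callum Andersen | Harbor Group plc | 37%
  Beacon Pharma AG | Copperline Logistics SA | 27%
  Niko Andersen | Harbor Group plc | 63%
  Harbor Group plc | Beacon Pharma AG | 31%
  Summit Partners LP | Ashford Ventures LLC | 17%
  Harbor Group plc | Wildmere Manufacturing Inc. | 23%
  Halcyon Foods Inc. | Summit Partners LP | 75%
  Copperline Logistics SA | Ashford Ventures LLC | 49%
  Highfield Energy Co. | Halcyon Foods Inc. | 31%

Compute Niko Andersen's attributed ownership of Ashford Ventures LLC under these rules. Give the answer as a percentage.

By parent–child attribution (R3), Niko Andersen is treated as also owning Callum Andersen's interest in Harbor Group plc, giving 63% + 37% = 100%.
By parent–child attribution (R3), Niko Andersen is treated as owning Callum Andersen's 32% interest in Highfield Energy Co.
Chain via Harbor Group plc → Beacon Pharma AG → Copperline Logistics SA (R2): 100% × 31% × 27% × 49% = 4.1013% of Ashford Ventures LLC.
Chain via Highfield Energy Co. → Halcyon Foods Inc. → Summit Partners LP (R2): 32% × 31% × 75% × 17% = 1.2648% of Ashford Ventures LLC.
Aggregating (R1): 4.1013% + 1.2648% = 5.3661%.

5.3661%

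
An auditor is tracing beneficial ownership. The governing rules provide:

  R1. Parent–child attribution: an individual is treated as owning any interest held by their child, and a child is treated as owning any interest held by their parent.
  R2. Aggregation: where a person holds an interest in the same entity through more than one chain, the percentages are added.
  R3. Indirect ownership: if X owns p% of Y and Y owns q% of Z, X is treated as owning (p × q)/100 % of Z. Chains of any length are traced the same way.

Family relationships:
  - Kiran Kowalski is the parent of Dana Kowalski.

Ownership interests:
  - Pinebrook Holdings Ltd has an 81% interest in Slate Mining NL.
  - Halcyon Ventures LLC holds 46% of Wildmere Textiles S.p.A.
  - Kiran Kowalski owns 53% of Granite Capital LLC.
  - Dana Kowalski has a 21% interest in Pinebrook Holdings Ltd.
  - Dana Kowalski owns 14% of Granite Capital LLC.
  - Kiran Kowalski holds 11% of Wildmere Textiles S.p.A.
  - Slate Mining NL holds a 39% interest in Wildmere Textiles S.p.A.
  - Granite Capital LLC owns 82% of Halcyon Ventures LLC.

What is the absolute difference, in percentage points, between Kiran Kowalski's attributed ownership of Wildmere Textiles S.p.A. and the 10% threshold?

By parent–child attribution (R1), Kiran Kowalski is treated as also owning Dana Kowalski's interest in Granite Capital LLC, giving 53% + 14% = 67%.
By parent–child attribution (R1), Kiran Kowalski is treated as owning Dana Kowalski's 21% interest in Pinebrook Holdings Ltd.
Chain via Granite Capital LLC → Halcyon Ventures LLC (R3): 67% × 82% × 46% = 25.2724% of Wildmere Textiles S.p.A.
Direct interest in Wildmere Textiles S.p.A: 11%.
Chain via Pinebrook Holdings Ltd → Slate Mining NL (R3): 21% × 81% × 39% = 6.6339% of Wildmere Textiles S.p.A.
Aggregating (R2): 25.2724% + 11% + 6.6339% = 42.9063%.
42.9063% exceeds the 10% threshold by 32.9063 percentage points.

32.9063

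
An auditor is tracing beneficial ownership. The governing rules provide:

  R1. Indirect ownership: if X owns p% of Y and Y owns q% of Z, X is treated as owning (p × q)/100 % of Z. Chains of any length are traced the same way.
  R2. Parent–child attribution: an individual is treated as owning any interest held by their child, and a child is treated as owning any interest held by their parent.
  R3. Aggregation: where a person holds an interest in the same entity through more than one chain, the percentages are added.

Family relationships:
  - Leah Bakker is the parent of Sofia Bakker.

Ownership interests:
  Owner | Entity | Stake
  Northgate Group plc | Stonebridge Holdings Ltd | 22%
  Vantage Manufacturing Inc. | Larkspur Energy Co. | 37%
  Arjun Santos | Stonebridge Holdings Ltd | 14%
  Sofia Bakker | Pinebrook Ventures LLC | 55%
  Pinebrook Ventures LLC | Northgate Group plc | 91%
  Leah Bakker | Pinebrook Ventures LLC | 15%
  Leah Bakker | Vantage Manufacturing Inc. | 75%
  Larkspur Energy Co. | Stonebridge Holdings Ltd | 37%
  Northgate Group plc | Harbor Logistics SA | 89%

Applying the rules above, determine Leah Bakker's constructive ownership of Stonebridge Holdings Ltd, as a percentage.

By parent–child attribution (R2), Leah Bakker is treated as also owning Sofia Bakker's interest in Pinebrook Ventures LLC, giving 15% + 55% = 70%.
Chain via Vantage Manufacturing Inc. → Larkspur Energy Co. (R1): 75% × 37% × 37% = 10.2675% of Stonebridge Holdings Ltd.
Chain via Pinebrook Ventures LLC → Northgate Group plc (R1): 70% × 91% × 22% = 14.014% of Stonebridge Holdings Ltd.
Aggregating (R3): 10.2675% + 14.014% = 24.2815%.

24.2815%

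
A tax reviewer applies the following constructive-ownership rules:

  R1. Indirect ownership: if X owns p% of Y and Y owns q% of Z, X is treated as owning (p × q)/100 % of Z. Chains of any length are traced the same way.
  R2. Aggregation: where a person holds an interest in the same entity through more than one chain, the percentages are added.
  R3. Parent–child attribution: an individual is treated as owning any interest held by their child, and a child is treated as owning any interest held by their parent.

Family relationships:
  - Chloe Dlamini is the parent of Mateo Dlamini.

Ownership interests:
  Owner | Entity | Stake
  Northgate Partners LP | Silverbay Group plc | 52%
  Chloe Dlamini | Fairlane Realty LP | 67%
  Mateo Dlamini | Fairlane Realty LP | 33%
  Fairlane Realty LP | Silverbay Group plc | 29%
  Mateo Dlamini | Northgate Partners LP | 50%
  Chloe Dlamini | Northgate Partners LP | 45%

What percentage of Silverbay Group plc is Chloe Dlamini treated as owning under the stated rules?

By parent–child attribution (R3), Chloe Dlamini is treated as also owning Mateo Dlamini's interest in Fairlane Realty LP, giving 67% + 33% = 100%.
By parent–child attribution (R3), Chloe Dlamini is treated as also owning Mateo Dlamini's interest in Northgate Partners LP, giving 45% + 50% = 95%.
Chain via Fairlane Realty LP (R1): 100% × 29% = 29% of Silverbay Group plc.
Chain via Northgate Partners LP (R1): 95% × 52% = 49.4% of Silverbay Group plc.
Aggregating (R2): 29% + 49.4% = 78.4%.

78.4%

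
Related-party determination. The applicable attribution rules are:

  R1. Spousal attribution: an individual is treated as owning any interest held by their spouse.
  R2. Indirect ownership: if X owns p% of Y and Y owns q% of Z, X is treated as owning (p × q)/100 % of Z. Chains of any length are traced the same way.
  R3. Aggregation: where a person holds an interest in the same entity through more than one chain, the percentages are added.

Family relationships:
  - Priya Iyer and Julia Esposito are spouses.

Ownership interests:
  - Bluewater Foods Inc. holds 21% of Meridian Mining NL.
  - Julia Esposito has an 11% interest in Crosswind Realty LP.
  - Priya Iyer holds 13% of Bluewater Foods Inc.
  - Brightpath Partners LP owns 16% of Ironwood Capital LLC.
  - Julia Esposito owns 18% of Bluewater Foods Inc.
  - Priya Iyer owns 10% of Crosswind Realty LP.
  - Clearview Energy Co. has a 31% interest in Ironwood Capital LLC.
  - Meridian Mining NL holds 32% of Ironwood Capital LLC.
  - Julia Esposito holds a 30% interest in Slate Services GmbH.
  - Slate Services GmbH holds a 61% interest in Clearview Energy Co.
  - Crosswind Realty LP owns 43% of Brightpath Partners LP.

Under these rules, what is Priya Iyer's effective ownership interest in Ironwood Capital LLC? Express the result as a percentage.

9.201%

By spousal attribution (R1), Priya Iyer is treated as also owning Julia Esposito's interest in Bluewater Foods Inc, giving 13% + 18% = 31%.
By spousal attribution (R1), Priya Iyer is treated as also owning Julia Esposito's interest in Crosswind Realty LP, giving 10% + 11% = 21%.
By spousal attribution (R1), Priya Iyer is treated as owning Julia Esposito's 30% interest in Slate Services GmbH.
Chain via Bluewater Foods Inc. → Meridian Mining NL (R2): 31% × 21% × 32% = 2.0832% of Ironwood Capital LLC.
Chain via Crosswind Realty LP → Brightpath Partners LP (R2): 21% × 43% × 16% = 1.4448% of Ironwood Capital LLC.
Chain via Slate Services GmbH → Clearview Energy Co. (R2): 30% × 61% × 31% = 5.673% of Ironwood Capital LLC.
Aggregating (R3): 2.0832% + 1.4448% + 5.673% = 9.201%.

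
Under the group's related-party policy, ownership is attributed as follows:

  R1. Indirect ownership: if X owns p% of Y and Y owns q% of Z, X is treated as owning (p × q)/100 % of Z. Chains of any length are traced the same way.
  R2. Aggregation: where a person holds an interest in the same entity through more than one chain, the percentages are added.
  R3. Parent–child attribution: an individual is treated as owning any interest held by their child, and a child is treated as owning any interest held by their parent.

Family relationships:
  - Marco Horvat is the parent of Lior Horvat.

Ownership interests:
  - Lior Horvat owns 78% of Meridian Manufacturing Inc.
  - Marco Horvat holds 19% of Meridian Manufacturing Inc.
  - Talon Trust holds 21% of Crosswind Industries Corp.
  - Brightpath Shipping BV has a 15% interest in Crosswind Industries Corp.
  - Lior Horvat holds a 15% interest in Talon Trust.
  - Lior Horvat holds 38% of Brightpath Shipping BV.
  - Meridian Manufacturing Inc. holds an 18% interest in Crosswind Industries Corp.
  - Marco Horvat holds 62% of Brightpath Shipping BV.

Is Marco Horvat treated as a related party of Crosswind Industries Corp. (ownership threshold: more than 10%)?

Yes

By parent–child attribution (R3), Marco Horvat is treated as also owning Lior Horvat's interest in Brightpath Shipping BV, giving 62% + 38% = 100%.
By parent–child attribution (R3), Marco Horvat is treated as also owning Lior Horvat's interest in Meridian Manufacturing Inc, giving 19% + 78% = 97%.
By parent–child attribution (R3), Marco Horvat is treated as owning Lior Horvat's 15% interest in Talon Trust.
Chain via Brightpath Shipping BV (R1): 100% × 15% = 15% of Crosswind Industries Corp.
Chain via Meridian Manufacturing Inc. (R1): 97% × 18% = 17.46% of Crosswind Industries Corp.
Chain via Talon Trust (R1): 15% × 21% = 3.15% of Crosswind Industries Corp.
Aggregating (R2): 15% + 17.46% + 3.15% = 35.61%.
35.61% exceeds the 10% threshold, so Marco is a related party to Crosswind Industries Corp.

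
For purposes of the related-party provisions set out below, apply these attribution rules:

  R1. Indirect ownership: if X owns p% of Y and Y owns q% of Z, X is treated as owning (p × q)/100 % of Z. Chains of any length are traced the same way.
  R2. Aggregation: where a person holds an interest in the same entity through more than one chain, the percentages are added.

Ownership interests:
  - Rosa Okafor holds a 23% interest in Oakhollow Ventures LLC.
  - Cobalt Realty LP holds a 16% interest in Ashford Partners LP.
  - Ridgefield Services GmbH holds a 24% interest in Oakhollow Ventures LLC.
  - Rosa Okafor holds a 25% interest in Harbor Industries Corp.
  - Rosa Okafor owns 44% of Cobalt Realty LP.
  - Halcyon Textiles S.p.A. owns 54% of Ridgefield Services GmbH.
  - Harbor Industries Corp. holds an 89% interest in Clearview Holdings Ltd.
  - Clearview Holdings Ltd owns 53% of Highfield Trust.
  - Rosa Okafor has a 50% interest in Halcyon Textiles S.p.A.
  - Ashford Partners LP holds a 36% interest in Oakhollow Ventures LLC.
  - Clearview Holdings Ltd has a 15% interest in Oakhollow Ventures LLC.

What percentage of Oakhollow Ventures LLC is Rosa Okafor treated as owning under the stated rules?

Chain via Harbor Industries Corp. → Clearview Holdings Ltd (R1): 25% × 89% × 15% = 3.3375% of Oakhollow Ventures LLC.
Chain via Cobalt Realty LP → Ashford Partners LP (R1): 44% × 16% × 36% = 2.5344% of Oakhollow Ventures LLC.
Chain via Halcyon Textiles S.p.A. → Ridgefield Services GmbH (R1): 50% × 54% × 24% = 6.48% of Oakhollow Ventures LLC.
Direct interest in Oakhollow Ventures LLC: 23%.
Aggregating (R2): 3.3375% + 2.5344% + 6.48% + 23% = 35.3519%.

35.3519%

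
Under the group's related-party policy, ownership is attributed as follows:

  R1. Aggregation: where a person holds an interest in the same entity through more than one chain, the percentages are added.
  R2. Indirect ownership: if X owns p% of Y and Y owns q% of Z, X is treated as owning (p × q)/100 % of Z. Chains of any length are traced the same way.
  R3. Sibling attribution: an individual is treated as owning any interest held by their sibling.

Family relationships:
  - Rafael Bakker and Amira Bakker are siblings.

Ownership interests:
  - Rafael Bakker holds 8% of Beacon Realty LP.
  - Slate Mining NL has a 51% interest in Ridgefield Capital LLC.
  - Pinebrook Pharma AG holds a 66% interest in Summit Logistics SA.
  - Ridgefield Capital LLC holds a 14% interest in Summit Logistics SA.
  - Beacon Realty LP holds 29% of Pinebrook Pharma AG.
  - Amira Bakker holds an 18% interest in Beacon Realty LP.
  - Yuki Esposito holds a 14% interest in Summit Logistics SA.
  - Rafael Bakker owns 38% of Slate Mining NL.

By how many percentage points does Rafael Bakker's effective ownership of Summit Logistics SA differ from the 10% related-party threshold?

By sibling attribution (R3), Rafael Bakker is treated as also owning Amira Bakker's interest in Beacon Realty LP, giving 8% + 18% = 26%.
Chain via Beacon Realty LP → Pinebrook Pharma AG (R2): 26% × 29% × 66% = 4.9764% of Summit Logistics SA.
Chain via Slate Mining NL → Ridgefield Capital LLC (R2): 38% × 51% × 14% = 2.7132% of Summit Logistics SA.
Aggregating (R1): 4.9764% + 2.7132% = 7.6896%.
7.6896% falls short of the 10% threshold by 2.3104 percentage points.

2.3104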